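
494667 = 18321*27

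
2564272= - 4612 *( - 556 )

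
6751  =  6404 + 347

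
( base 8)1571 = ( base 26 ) 185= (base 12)621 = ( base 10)889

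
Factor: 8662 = 2^1*61^1*71^1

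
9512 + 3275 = 12787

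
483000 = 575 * 840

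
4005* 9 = 36045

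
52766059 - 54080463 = -1314404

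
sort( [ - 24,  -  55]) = [ - 55,  -  24]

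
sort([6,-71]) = [  -  71 , 6]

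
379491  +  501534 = 881025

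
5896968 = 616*9573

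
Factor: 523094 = 2^1*11^1*13^1*31^1*59^1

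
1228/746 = 1 + 241/373  =  1.65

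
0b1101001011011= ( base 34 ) 5sf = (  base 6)51123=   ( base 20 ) gh7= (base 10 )6747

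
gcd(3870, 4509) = 9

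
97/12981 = 97/12981 = 0.01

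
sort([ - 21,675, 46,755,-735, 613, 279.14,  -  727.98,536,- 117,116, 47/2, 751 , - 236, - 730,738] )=[ - 735, - 730, - 727.98 ,- 236,-117, - 21, 47/2, 46, 116, 279.14, 536,  613, 675,738,751, 755] 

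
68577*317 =21738909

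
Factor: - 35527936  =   - 2^8*137^1*1013^1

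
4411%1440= 91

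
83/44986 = 1/542 =0.00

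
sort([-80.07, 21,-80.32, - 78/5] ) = [  -  80.32,-80.07, - 78/5,21 ]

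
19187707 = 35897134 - 16709427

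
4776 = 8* 597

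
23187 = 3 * 7729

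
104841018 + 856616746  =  961457764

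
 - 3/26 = -1 + 23/26 = -0.12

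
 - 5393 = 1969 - 7362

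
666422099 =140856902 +525565197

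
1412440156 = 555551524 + 856888632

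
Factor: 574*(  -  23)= - 2^1*7^1*23^1*41^1  =  - 13202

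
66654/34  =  33327/17 = 1960.41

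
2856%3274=2856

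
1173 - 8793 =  - 7620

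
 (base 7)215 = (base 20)5A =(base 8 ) 156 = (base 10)110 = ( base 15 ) 75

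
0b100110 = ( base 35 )13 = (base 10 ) 38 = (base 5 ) 123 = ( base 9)42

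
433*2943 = 1274319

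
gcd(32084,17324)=4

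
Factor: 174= 2^1*3^1 * 29^1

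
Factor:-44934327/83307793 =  - 3^2*4992703^1*83307793^( - 1 )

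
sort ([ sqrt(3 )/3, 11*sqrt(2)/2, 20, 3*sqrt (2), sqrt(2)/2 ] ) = [ sqrt(3 )/3,sqrt( 2 ) /2,3*sqrt(2 ),11*sqrt (2)/2,20] 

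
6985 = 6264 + 721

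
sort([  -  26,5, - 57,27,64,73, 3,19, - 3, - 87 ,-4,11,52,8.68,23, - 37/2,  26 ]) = [-87, - 57, - 26, - 37/2, - 4, - 3 , 3, 5,8.68,11,19, 23,26,27,52,64, 73 ]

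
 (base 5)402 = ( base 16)66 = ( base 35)2w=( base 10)102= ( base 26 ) 3O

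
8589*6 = 51534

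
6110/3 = 6110/3 = 2036.67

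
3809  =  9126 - 5317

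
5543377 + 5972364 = 11515741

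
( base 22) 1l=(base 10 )43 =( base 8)53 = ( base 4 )223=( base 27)1G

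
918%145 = 48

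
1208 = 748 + 460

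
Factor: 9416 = 2^3 *11^1 * 107^1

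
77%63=14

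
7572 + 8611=16183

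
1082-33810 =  - 32728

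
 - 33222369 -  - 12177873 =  - 21044496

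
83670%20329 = 2354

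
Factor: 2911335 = 3^1*5^1*7^2 * 17^1*233^1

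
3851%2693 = 1158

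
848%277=17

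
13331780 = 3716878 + 9614902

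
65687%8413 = 6796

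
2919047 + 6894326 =9813373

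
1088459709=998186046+90273663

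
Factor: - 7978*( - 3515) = 2^1*5^1*19^1*37^1*3989^1 = 28042670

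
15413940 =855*18028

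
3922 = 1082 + 2840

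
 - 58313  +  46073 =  - 12240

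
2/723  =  2/723 =0.00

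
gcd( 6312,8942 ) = 526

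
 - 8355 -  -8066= - 289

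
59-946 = -887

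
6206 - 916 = 5290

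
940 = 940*1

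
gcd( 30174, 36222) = 6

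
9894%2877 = 1263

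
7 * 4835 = 33845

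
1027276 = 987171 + 40105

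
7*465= 3255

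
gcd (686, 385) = 7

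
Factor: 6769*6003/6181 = 5804901/883 = 3^2*23^1*29^1*883^( - 1)*967^1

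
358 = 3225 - 2867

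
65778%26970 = 11838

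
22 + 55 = 77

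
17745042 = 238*74559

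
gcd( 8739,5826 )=2913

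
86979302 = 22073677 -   -  64905625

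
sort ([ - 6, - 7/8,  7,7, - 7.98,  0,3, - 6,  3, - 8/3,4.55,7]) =[-7.98, - 6,  -  6 ,-8/3,-7/8,0,3,  3,4.55, 7,7, 7] 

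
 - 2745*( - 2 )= 5490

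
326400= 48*6800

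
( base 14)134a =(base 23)69h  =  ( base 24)5LE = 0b110101000110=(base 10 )3398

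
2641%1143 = 355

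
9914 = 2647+7267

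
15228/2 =7614=7614.00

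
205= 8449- 8244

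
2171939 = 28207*77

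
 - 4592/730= - 7 + 259/365=-6.29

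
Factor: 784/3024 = 3^( -3)  *  7^1 = 7/27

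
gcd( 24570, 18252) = 702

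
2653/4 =2653/4 = 663.25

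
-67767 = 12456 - 80223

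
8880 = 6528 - -2352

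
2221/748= 2221/748 =2.97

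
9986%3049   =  839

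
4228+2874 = 7102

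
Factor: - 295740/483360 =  - 2^(  -  3)*3^1*19^( - 1)*31^1= - 93/152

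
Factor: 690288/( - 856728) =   -  394/489 = - 2^1 *3^(-1 )*163^(- 1 )*197^1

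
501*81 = 40581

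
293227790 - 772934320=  - 479706530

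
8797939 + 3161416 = 11959355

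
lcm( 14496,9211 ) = 884256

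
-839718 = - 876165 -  - 36447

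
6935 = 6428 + 507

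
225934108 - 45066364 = 180867744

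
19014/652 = 9507/326=29.16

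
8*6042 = 48336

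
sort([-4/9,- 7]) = [-7,-4/9]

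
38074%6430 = 5924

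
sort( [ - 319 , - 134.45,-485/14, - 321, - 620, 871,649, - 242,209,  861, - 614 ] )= [ - 620,  -  614,-321,-319,-242, - 134.45, - 485/14 , 209, 649,861,871]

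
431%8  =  7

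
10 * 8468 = 84680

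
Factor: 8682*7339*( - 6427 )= - 2^1*3^1*41^1*179^1*1447^1*6427^1= -409510431546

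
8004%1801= 800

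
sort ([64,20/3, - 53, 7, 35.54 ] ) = [-53  ,  20/3,7,35.54 , 64] 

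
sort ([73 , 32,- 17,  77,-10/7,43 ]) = [-17 , - 10/7,32, 43, 73, 77] 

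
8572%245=242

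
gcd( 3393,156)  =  39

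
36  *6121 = 220356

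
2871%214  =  89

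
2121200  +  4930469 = 7051669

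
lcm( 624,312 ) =624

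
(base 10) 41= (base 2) 101001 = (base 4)221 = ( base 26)1F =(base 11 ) 38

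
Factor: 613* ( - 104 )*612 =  - 2^5*3^2 * 13^1 * 17^1*613^1 =- 39016224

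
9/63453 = 3/21151 = 0.00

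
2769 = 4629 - 1860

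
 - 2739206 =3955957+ - 6695163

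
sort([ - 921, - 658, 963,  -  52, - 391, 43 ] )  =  [ - 921, - 658 , - 391 , - 52, 43, 963]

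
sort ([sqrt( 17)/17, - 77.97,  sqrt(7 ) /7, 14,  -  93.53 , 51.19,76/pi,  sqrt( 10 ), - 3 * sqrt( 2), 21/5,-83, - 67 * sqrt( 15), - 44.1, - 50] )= [ - 67*sqrt( 15 ),-93.53, - 83 , - 77.97, - 50, - 44.1, - 3*sqrt( 2), sqrt( 17 ) /17, sqrt( 7) /7,sqrt(10), 21/5,14, 76/pi, 51.19 ] 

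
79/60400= 79/60400 = 0.00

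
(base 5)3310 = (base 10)455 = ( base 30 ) f5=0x1c7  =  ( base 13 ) 290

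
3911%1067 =710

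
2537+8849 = 11386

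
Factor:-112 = -2^4 * 7^1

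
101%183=101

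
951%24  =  15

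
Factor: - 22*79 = - 1738 =- 2^1*11^1*79^1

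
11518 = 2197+9321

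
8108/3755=2  +  598/3755 = 2.16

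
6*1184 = 7104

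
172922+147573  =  320495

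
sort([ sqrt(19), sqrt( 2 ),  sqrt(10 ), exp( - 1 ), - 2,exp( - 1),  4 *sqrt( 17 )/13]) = [ - 2,exp( - 1 ),exp (-1),4*sqrt( 17 )/13,sqrt( 2 ),sqrt(10 ),  sqrt(19 )] 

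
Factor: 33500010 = 2^1*3^1*5^1*43^1 * 25969^1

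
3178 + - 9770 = - 6592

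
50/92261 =50/92261 = 0.00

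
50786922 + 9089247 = 59876169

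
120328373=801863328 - 681534955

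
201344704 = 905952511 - 704607807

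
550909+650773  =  1201682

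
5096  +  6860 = 11956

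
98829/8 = 12353 + 5/8 = 12353.62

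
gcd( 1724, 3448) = 1724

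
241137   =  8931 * 27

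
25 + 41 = 66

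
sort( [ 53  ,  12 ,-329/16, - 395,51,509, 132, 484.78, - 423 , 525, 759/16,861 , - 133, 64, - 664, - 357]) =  [ - 664, -423, - 395, - 357, - 133, - 329/16, 12,759/16,51,53,64,132, 484.78,  509,525,861 ]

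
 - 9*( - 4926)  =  44334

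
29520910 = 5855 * 5042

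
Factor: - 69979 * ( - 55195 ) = 5^1*7^2*13^1*19^1*83^1 * 769^1 = 3862490905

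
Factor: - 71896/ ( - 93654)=76/99 = 2^2*3^ ( - 2)*11^( - 1 )*19^1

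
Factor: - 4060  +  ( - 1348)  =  -5408 = -2^5 * 13^2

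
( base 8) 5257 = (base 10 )2735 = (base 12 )16BB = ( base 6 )20355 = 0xaaf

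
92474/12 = 7706 + 1/6 =7706.17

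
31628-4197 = 27431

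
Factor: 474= 2^1*3^1*79^1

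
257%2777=257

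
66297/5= 66297/5 = 13259.40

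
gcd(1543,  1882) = 1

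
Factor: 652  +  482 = 2^1*3^4 * 7^1 = 1134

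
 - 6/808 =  - 3/404 = - 0.01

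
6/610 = 3/305 = 0.01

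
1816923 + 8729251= 10546174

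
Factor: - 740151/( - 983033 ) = 3^3 * 79^1 * 101^( - 1 )*347^1*9733^(  -  1 )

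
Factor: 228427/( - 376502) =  - 2^(  -  1) * 7^( - 1 )*26893^ ( - 1 )*228427^1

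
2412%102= 66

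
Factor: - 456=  -2^3*3^1*19^1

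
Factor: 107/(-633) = -3^( - 1) * 107^1*211^( - 1 ) 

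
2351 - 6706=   -  4355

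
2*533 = 1066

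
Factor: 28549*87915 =3^1*5^1*5861^1* 28549^1  =  2509885335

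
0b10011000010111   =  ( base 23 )I9M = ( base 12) 5787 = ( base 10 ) 9751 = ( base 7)40300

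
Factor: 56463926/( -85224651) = - 2^1 * 3^ ( - 1 )*28231963^1*28408217^( - 1)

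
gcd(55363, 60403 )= 7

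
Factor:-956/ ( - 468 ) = 239/117= 3^( - 2 )*  13^ ( - 1)*239^1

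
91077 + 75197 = 166274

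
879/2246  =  879/2246 =0.39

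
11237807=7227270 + 4010537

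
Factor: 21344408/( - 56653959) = -2^3*3^( - 1 )*2668051^1*18884653^( - 1)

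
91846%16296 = 10366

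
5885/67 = 5885/67=87.84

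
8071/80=8071/80  =  100.89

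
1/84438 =1/84438 = 0.00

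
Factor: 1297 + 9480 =10777 = 13^1*829^1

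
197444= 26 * 7594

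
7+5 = 12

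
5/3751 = 5/3751  =  0.00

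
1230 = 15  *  82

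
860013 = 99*8687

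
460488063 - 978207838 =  - 517719775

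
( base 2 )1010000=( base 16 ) 50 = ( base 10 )80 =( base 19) 44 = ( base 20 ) 40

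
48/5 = 48/5  =  9.60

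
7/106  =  7/106=0.07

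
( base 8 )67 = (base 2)110111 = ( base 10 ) 55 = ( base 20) 2F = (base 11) 50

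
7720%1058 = 314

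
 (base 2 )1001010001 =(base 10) 593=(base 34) HF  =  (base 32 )IH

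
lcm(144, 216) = 432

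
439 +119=558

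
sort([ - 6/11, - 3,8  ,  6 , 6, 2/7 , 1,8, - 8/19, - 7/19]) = [ - 3, - 6/11,- 8/19,-7/19,2/7, 1, 6, 6  ,  8,8 ]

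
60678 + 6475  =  67153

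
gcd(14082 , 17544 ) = 6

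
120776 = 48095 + 72681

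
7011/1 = 7011 = 7011.00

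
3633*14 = 50862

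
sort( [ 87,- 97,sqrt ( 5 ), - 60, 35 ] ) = [ - 97, - 60,sqrt( 5 ),35, 87]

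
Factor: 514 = 2^1*257^1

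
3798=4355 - 557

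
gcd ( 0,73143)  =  73143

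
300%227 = 73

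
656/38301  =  656/38301 = 0.02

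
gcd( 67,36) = 1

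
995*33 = 32835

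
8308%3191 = 1926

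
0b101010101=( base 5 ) 2331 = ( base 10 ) 341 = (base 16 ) 155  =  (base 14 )1A5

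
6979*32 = 223328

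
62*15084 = 935208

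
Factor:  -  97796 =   -  2^2*23^1*1063^1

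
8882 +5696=14578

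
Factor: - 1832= - 2^3*229^1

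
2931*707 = 2072217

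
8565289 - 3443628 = 5121661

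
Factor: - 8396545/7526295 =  - 3^( - 2) * 7^( -1 ) *1151^1 *1459^1*23893^( - 1 ) =- 1679309/1505259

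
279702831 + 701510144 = 981212975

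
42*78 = 3276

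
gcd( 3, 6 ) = 3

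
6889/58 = 6889/58 = 118.78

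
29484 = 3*9828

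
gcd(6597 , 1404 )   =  9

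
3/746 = 3/746 = 0.00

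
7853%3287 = 1279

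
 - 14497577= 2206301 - 16703878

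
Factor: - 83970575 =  -5^2*13^1*37^1*6983^1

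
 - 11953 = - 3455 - 8498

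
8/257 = 8/257 = 0.03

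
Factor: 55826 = 2^1 * 103^1 * 271^1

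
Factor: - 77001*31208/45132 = - 2^1*47^1*83^1 * 3761^( - 1) * 25667^1=- 200253934/3761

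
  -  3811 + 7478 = 3667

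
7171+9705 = 16876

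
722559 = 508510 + 214049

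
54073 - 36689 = 17384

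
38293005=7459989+30833016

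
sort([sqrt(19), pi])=[ pi, sqrt( 19)]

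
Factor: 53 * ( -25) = - 1325 =- 5^2*53^1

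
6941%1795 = 1556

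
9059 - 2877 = 6182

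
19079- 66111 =  -  47032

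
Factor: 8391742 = 2^1*4195871^1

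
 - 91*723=-65793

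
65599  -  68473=-2874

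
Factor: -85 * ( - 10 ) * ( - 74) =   -  62900 = - 2^2*5^2*17^1*37^1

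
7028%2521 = 1986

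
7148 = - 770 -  - 7918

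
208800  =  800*261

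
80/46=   1 + 17/23 = 1.74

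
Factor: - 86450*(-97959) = 8468555550=   2^1*3^1*5^2*7^1*13^1*19^1*32653^1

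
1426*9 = 12834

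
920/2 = 460=460.00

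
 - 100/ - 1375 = 4/55 = 0.07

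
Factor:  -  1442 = -2^1*7^1 *103^1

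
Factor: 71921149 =151^1*476299^1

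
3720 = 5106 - 1386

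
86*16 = 1376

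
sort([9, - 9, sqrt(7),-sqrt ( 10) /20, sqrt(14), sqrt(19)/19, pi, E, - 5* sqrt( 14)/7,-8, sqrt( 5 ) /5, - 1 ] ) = [-9, - 8, - 5*sqrt (14)/7, - 1 , - sqrt(10)/20,sqrt( 19)/19,sqrt(5)/5 , sqrt(7 ), E,  pi, sqrt( 14),  9 ] 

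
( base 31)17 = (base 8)46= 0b100110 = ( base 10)38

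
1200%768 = 432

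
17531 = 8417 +9114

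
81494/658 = 5821/47 = 123.85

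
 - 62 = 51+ - 113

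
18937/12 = 18937/12 =1578.08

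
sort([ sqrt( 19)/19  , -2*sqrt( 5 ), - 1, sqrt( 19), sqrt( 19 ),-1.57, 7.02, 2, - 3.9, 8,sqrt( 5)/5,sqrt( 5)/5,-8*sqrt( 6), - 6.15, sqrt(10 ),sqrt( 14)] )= [ - 8*sqrt( 6 ), - 6.15, - 2* sqrt( 5),-3.9, - 1.57, - 1,sqrt( 19 )/19,sqrt( 5 )/5,sqrt( 5)/5, 2, sqrt(10 ), sqrt(14),  sqrt (19) , sqrt( 19 ),7.02,  8]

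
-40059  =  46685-86744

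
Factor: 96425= 5^2*7^1*19^1 * 29^1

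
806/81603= 806/81603 = 0.01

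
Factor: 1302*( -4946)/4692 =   -  7^1*17^ ( - 1 ) * 23^( - 1 )*31^1*2473^1 = - 536641/391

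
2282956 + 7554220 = 9837176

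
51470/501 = 102 + 368/501 = 102.73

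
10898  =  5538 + 5360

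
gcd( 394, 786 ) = 2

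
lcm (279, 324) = 10044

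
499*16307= 8137193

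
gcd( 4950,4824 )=18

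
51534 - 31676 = 19858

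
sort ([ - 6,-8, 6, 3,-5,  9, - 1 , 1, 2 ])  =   [ - 8,  -  6, - 5, - 1,  1,2, 3, 6, 9 ] 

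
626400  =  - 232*( - 2700)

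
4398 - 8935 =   -  4537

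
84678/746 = 113 + 190/373 = 113.51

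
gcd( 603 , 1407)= 201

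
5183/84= 5183/84 = 61.70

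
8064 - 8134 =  - 70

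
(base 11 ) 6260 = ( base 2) 10000001100110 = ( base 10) 8294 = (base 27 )ba5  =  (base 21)igk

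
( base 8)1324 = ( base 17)28a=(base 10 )724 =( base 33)LV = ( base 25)13O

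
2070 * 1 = 2070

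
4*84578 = 338312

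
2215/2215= 1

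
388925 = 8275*47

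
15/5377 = 15/5377=0.00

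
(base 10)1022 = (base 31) 11u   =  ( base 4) 33332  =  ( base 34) U2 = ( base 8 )1776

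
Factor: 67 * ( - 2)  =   - 2^1 * 67^1=- 134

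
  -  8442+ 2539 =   -  5903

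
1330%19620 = 1330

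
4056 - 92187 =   -  88131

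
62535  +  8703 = 71238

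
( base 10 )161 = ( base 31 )56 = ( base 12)115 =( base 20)81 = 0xa1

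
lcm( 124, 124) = 124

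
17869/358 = 49 + 327/358= 49.91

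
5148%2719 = 2429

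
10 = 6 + 4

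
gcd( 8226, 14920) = 2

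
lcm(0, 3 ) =0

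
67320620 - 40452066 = 26868554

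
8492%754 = 198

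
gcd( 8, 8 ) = 8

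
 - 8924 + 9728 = 804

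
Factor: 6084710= 2^1 * 5^1*608471^1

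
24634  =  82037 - 57403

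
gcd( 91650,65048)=94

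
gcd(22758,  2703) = 3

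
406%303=103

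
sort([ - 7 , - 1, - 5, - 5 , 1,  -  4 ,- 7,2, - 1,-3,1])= [ - 7, - 7, - 5, - 5,-4, - 3,  -  1, - 1,1,1, 2] 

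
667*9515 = 6346505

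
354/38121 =118/12707 = 0.01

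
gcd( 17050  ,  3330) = 10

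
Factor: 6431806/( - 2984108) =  - 2^( - 1)* 97^(  -  1 )*7691^( - 1)*  3215903^1 = -3215903/1492054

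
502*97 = 48694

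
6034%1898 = 340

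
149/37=149/37= 4.03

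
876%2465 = 876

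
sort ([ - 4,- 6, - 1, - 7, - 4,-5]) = [ - 7,-6,  -  5, - 4,-4,- 1]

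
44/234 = 22/117  =  0.19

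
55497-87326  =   - 31829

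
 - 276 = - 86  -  190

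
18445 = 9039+9406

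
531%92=71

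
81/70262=81/70262 = 0.00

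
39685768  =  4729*8392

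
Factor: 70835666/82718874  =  35417833/41359437  =  3^( - 3)*7^( - 1)*11^1*53^1*79^1*769^1*218833^( - 1)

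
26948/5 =26948/5 = 5389.60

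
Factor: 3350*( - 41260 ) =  - 2^3*5^3*67^1  *  2063^1 = - 138221000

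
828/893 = 828/893=0.93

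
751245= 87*8635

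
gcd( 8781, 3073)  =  1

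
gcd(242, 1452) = 242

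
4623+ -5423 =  - 800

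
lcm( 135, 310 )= 8370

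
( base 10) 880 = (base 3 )1012121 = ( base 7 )2365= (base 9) 1177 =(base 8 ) 1560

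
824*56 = 46144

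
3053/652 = 4 + 445/652 = 4.68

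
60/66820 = 3/3341 = 0.00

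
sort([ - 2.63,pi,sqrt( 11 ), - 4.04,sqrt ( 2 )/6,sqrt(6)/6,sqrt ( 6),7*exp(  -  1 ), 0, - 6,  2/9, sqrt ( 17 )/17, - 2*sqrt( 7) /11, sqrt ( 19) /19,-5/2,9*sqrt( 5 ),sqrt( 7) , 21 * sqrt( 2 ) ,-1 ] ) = [ - 6,-4.04, -2.63, - 5/2, - 1, - 2*sqrt( 7 ) /11,0, 2/9,sqrt(19 )/19,sqrt(2) /6,sqrt(17)/17, sqrt(6 ) /6,sqrt (6),7*exp(-1) , sqrt ( 7),pi,sqrt( 11),9 * sqrt ( 5 ),  21 * sqrt ( 2)]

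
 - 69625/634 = -69625/634 = -109.82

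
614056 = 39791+574265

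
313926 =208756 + 105170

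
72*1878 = 135216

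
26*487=12662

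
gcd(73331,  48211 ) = 1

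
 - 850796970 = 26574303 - 877371273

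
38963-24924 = 14039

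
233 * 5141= 1197853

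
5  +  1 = 6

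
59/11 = 5 + 4/11 = 5.36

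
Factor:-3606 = -2^1*3^1 * 601^1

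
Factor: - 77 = -7^1*11^1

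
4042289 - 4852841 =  - 810552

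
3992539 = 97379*41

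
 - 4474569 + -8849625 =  - 13324194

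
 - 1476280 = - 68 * 21710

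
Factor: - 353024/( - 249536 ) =788/557 = 2^2*197^1*557^( - 1)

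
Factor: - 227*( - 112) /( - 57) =-2^4 * 3^( - 1 )*7^1 * 19^( - 1)*227^1 = - 25424/57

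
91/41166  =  91/41166=0.00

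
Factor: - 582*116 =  - 2^3*3^1 *29^1 * 97^1 = - 67512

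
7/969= 7/969  =  0.01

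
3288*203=667464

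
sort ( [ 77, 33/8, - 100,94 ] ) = [ - 100,33/8 , 77, 94 ]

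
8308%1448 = 1068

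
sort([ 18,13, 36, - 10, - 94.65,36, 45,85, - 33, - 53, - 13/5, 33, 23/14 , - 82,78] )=[ - 94.65, - 82,- 53  , - 33, - 10, - 13/5, 23/14,13, 18,33, 36, 36, 45,78, 85]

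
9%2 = 1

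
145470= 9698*15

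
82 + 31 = 113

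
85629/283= 85629/283=302.58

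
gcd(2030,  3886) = 58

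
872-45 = 827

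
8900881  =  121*73561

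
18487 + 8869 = 27356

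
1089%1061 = 28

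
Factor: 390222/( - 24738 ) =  - 3^1 *31^( - 1 )*163^1=   - 489/31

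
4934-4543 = 391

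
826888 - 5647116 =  - 4820228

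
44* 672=29568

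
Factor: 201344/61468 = 416/127= 2^5 *13^1*127^( - 1 ) 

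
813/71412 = 271/23804= 0.01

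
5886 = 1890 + 3996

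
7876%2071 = 1663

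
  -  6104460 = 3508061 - 9612521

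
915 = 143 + 772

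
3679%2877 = 802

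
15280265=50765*301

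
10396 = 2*5198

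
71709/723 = 99 + 44/241= 99.18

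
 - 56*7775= - 435400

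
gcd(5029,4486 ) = 1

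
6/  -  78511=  - 6/78511  =  - 0.00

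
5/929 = 5/929 = 0.01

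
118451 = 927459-809008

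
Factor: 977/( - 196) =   -  2^( - 2)*7^( - 2)*977^1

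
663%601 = 62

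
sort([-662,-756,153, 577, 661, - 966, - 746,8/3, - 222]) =[ - 966, - 756,  -  746, - 662 , - 222,8/3,153,577 , 661 ]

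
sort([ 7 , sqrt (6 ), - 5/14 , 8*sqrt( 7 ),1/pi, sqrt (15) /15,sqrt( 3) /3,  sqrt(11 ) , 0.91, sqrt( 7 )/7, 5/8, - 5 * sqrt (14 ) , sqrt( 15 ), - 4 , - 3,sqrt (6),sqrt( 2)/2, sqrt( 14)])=[  -  5*sqrt(14) , - 4 , - 3, - 5/14, sqrt(15)/15 , 1/pi,sqrt( 7)/7,sqrt (3) /3, 5/8, sqrt( 2 )/2,0.91, sqrt( 6 ),sqrt( 6), sqrt(11),sqrt(14 ),  sqrt( 15),  7, 8*sqrt( 7)]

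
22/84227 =2/7657 = 0.00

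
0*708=0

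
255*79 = 20145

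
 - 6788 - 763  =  -7551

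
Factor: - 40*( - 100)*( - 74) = -296000 = - 2^6*5^3 * 37^1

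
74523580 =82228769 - 7705189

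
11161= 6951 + 4210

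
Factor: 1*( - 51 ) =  - 51 = - 3^1*17^1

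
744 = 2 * 372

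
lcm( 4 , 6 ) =12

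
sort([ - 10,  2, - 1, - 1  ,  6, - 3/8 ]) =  [ - 10, - 1, - 1, - 3/8,2,6 ]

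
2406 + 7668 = 10074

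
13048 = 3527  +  9521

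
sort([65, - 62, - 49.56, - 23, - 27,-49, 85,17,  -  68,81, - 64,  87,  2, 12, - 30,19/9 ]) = [ - 68, - 64, - 62,- 49.56, -49, - 30 ,-27, - 23, 2,19/9,12, 17,65,  81 , 85,  87] 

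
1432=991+441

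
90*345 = 31050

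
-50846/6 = -8475 + 2/3 = - 8474.33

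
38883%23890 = 14993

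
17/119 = 1/7 = 0.14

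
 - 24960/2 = - 12480 = - 12480.00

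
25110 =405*62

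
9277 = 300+8977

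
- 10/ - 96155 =2/19231 = 0.00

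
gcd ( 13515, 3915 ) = 15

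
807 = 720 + 87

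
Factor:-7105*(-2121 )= 3^1*5^1*7^3*29^1*101^1 = 15069705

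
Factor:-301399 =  - 7^2*6151^1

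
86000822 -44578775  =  41422047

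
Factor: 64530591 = 3^1*83^1*259159^1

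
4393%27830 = 4393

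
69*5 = 345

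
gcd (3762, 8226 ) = 18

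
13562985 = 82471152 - 68908167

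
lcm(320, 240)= 960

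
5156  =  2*2578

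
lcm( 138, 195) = 8970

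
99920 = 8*12490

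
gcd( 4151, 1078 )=7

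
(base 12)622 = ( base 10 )890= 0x37A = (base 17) 316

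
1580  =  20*79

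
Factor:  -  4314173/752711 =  - 31^( - 1)*71^1 * 24281^( - 1 )*60763^1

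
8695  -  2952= 5743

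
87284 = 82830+4454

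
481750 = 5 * 96350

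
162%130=32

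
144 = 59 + 85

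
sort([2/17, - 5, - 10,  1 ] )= [  -  10, - 5, 2/17, 1] 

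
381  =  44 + 337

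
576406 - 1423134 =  - 846728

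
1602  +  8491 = 10093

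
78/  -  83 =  - 1 + 5/83 = - 0.94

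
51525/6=8587 + 1/2 = 8587.50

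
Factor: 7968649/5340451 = 13^1*23^1*29^1*919^1*5340451^( - 1)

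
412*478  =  196936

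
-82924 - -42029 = -40895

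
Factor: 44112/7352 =2^1*3^1 =6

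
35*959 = 33565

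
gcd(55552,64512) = 1792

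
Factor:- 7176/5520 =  - 13/10= -2^( - 1)*5^( - 1 )*13^1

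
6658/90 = 3329/45 =73.98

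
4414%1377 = 283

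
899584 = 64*14056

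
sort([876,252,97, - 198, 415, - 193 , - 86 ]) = [ - 198, - 193, - 86 , 97,252 , 415, 876 ] 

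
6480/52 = 1620/13=124.62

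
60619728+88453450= 149073178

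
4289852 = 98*43774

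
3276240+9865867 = 13142107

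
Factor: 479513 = 479513^1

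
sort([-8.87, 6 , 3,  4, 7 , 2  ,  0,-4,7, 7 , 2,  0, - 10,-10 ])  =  [-10,-10, - 8.87, - 4, 0, 0,2,2 , 3, 4,6,  7 , 7, 7 ]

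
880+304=1184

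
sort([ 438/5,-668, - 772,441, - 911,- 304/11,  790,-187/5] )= [  -  911, - 772 , - 668, - 187/5, - 304/11, 438/5,441,790] 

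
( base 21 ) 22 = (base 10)44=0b101100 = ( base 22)20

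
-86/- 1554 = 43/777=0.06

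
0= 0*10184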